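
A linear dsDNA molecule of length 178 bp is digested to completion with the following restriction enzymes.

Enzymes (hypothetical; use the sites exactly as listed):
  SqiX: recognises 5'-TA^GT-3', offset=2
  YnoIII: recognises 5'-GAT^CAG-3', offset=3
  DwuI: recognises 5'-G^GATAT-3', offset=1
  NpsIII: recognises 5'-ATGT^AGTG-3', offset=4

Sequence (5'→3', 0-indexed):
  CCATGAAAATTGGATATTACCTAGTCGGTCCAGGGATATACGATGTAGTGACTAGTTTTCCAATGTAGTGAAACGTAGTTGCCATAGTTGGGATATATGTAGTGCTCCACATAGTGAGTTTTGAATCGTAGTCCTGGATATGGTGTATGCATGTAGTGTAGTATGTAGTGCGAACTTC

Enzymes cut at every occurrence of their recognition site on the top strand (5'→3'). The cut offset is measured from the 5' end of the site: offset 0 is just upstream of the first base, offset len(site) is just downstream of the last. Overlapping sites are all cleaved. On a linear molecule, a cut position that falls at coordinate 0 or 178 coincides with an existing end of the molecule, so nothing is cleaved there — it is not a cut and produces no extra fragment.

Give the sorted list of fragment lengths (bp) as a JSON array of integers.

[1,1,1,1,1,5,5,6,6,7,9,9,10,11,11,11,12,12,12,12,17,18]

Scan for sites:
  SqiX TAGT/2: at [21, 45, 52, 65, 75, 84, 99, 111, 128, 153, 158, 165] ⇒ [23, 47, 54, 67, 77, 86, 101, 113, 130, 155, 160, 167]
  YnoIII (GATCAG, off=3): no sites
  DwuI GGATAT/1: at [11, 33, 90, 135] ⇒ [12, 34, 91, 136]
  NpsIII ATGTAGTG/4: at [42, 62, 96, 150, 162] ⇒ [46, 66, 100, 154, 166]

Pooled cuts: [12, 23, 34, 46, 47, 54, 66, 67, 77, 86, 91, 100, 101, 113, 130, 136, 154, 155, 160, 166, 167]

Fragments:
  [0,12): 12 bp
  [12,23): 11 bp
  [23,34): 11 bp
  [34,46): 12 bp
  [46,47): 1 bp
  [47,54): 7 bp
  [54,66): 12 bp
  [66,67): 1 bp
  [67,77): 10 bp
  [77,86): 9 bp
  [86,91): 5 bp
  [91,100): 9 bp
  [100,101): 1 bp
  [101,113): 12 bp
  [113,130): 17 bp
  [130,136): 6 bp
  [136,154): 18 bp
  [154,155): 1 bp
  [155,160): 5 bp
  [160,166): 6 bp
  [166,167): 1 bp
  [167,178): 11 bp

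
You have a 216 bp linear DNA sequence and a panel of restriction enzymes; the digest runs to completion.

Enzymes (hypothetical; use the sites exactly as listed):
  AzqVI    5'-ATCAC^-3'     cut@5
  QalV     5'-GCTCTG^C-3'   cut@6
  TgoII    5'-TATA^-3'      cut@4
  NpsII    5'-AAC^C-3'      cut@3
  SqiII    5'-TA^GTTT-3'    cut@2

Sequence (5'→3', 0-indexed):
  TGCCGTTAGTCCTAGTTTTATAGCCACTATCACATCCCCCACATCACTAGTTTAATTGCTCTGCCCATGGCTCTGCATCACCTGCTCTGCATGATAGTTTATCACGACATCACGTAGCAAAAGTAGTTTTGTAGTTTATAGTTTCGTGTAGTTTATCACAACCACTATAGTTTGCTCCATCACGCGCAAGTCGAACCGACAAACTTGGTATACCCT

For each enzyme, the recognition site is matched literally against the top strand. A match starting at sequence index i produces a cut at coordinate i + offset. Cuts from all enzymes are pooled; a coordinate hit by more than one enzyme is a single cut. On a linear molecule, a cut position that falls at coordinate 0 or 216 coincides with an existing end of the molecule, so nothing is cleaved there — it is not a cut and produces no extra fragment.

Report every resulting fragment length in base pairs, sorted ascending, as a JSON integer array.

Scan for sites:
  AzqVI ATCAC/5: at [28, 42, 76, 100, 108, 154, 178] ⇒ [33, 47, 81, 105, 113, 159, 183]
  QalV GCTCTGC/6: at [57, 69, 83] ⇒ [63, 75, 89]
  TgoII TATA/4: at [18, 136, 165, 208] ⇒ [22, 140, 169, 212]
  NpsII AACC/3: at [159, 193] ⇒ [162, 196]
  SqiII TAGTTT/2: at [12, 47, 94, 123, 131, 138, 148, 167] ⇒ [14, 49, 96, 125, 133, 140, 150, 169]

All cut coordinates (distinct, sorted): [14, 22, 33, 47, 49, 63, 75, 81, 89, 96, 105, 113, 125, 133, 140, 150, 159, 162, 169, 183, 196, 212]

Fragments:
  [0,14): 14 bp
  [14,22): 8 bp
  [22,33): 11 bp
  [33,47): 14 bp
  [47,49): 2 bp
  [49,63): 14 bp
  [63,75): 12 bp
  [75,81): 6 bp
  [81,89): 8 bp
  [89,96): 7 bp
  [96,105): 9 bp
  [105,113): 8 bp
  [113,125): 12 bp
  [125,133): 8 bp
  [133,140): 7 bp
  [140,150): 10 bp
  [150,159): 9 bp
  [159,162): 3 bp
  [162,169): 7 bp
  [169,183): 14 bp
  [183,196): 13 bp
  [196,212): 16 bp
  [212,216): 4 bp

[2,3,4,6,7,7,7,8,8,8,8,9,9,10,11,12,12,13,14,14,14,14,16]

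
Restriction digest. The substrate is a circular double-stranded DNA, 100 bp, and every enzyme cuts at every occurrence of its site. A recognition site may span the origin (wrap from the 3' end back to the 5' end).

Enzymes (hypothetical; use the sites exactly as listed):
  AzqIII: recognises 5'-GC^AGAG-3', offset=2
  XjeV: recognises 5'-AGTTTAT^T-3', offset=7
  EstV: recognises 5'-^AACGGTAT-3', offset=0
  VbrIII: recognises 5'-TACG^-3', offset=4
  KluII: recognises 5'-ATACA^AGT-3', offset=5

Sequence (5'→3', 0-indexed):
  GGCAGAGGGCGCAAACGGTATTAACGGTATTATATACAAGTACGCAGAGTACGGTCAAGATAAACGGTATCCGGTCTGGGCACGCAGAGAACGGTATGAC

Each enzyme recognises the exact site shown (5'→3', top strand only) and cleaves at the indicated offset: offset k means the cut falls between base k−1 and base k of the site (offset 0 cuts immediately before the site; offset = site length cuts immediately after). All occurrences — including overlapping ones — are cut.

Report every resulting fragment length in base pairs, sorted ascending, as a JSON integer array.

Site scan:
  AzqIII GCAGAG/2: at [1, 43, 83] ⇒ [3, 45, 85]
  XjeV (AGTTTATT, off=7): no sites
  EstV AACGGTAT/0: at [13, 22, 62, 89] ⇒ [13, 22, 62, 89]
  VbrIII TACG/4: at [40, 49] ⇒ [44, 53]
  KluII ATACAAGT/5: at [33] ⇒ [38]

All cut coordinates (distinct, sorted): [3, 13, 22, 38, 44, 45, 53, 62, 85, 89]

Fragments:
  3→13: 10 bp
  13→22: 9 bp
  22→38: 16 bp
  38→44: 6 bp
  44→45: 1 bp
  45→53: 8 bp
  53→62: 9 bp
  62→85: 23 bp
  85→89: 4 bp
  89→3 (wrap): 100-89+3 = 14 bp

[1,4,6,8,9,9,10,14,16,23]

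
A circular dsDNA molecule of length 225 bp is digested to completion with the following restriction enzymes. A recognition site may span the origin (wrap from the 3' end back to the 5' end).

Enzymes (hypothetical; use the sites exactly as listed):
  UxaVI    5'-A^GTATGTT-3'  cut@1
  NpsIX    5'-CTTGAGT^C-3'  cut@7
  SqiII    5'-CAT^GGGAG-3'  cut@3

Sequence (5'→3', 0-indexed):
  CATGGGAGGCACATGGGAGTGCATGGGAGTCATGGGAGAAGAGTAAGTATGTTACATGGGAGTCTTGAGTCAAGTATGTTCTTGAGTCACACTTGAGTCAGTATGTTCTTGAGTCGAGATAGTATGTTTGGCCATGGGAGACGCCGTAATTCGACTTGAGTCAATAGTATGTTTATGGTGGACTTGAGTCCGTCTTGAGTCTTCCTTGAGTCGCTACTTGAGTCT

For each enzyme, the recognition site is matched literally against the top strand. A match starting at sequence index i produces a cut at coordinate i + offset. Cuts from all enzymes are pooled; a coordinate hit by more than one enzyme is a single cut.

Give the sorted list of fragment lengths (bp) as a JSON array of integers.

Per-enzyme occurrences:
  UxaVI (AGTATGTT, off=1): starts [45, 72, 99, 120, 165] → cuts [46, 73, 100, 121, 166]
  NpsIX (CTTGAGTC, off=7): starts [63, 80, 91, 107, 154, 182, 193, 204, 216] → cuts [70, 87, 98, 114, 161, 189, 200, 211, 223]
  SqiII (CATGGGAG, off=3): starts [0, 11, 21, 30, 54, 132] → cuts [3, 14, 24, 33, 57, 135]

Pooled cuts: [3, 14, 24, 33, 46, 57, 70, 73, 87, 98, 100, 114, 121, 135, 161, 166, 189, 200, 211, 223]

Fragment lengths:
  3→14: 11 bp
  14→24: 10 bp
  24→33: 9 bp
  33→46: 13 bp
  46→57: 11 bp
  57→70: 13 bp
  70→73: 3 bp
  73→87: 14 bp
  87→98: 11 bp
  98→100: 2 bp
  100→114: 14 bp
  114→121: 7 bp
  121→135: 14 bp
  135→161: 26 bp
  161→166: 5 bp
  166→189: 23 bp
  189→200: 11 bp
  200→211: 11 bp
  211→223: 12 bp
  223→3 (wrap): 225-223+3 = 5 bp

[2,3,5,5,7,9,10,11,11,11,11,11,12,13,13,14,14,14,23,26]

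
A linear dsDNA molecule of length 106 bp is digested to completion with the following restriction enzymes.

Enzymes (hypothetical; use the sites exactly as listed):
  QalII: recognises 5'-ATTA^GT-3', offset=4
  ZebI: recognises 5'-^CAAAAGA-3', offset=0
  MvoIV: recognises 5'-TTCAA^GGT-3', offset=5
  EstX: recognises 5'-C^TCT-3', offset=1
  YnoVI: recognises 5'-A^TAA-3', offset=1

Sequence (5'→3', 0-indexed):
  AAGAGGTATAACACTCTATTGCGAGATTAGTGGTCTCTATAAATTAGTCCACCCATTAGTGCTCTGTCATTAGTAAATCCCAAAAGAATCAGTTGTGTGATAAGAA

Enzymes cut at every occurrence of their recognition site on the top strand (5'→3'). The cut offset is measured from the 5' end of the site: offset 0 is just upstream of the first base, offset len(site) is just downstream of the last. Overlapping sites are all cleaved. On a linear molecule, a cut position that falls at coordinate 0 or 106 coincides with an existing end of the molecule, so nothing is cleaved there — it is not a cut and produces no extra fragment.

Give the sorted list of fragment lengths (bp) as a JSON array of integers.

[4,4,6,6,6,7,8,8,10,12,15,20]

Scan for sites:
  QalII (ATTAGT, off=4): starts [25, 42, 54, 68] → cuts [29, 46, 58, 72]
  ZebI (CAAAAGA, off=0): starts [80] → cuts [80]
  MvoIV (TTCAAGGT, off=5): no sites
  EstX (CTCT, off=1): starts [13, 34, 61] → cuts [14, 35, 62]
  YnoVI (ATAA, off=1): starts [7, 38, 99] → cuts [8, 39, 100]

All cut coordinates (distinct, sorted): [8, 14, 29, 35, 39, 46, 58, 62, 72, 80, 100]

Fragments:
  [0,8): 8 bp
  [8,14): 6 bp
  [14,29): 15 bp
  [29,35): 6 bp
  [35,39): 4 bp
  [39,46): 7 bp
  [46,58): 12 bp
  [58,62): 4 bp
  [62,72): 10 bp
  [72,80): 8 bp
  [80,100): 20 bp
  [100,106): 6 bp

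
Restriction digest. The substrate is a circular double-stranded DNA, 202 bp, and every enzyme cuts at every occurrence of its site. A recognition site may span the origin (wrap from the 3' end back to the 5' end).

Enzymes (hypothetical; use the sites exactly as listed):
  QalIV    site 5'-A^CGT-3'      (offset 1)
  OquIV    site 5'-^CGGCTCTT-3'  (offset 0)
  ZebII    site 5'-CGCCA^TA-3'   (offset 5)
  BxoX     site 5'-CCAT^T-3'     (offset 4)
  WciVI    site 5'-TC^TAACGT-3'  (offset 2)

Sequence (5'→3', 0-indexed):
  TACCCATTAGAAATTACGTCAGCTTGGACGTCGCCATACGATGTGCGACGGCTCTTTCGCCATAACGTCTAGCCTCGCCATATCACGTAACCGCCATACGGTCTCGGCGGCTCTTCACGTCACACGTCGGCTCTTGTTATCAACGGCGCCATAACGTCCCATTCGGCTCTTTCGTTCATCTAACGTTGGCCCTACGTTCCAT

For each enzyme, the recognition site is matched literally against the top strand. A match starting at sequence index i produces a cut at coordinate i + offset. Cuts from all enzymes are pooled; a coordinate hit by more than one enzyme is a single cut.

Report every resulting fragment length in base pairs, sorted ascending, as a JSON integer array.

[1,3,3,3,3,5,7,7,8,8,8,9,10,11,11,11,12,12,14,15,17,24]

Scan for sites:
  QalIV (ACGT, off=1): starts [15, 27, 64, 84, 116, 123, 153, 182, 193] → cuts [16, 28, 65, 85, 117, 124, 154, 183, 194]
  OquIV (CGGCTCTT, off=0): starts [48, 107, 127, 163] → cuts [48, 107, 127, 163]
  ZebII (CGCCATA, off=5): starts [31, 57, 75, 91, 146] → cuts [36, 62, 80, 96, 151]
  BxoX (CCATT, off=4): starts [3, 158, 198] → cuts [0, 7, 162]
  WciVI (TCTAACGT, off=2): starts [178] → cuts [180]

Pooled cuts: [0, 7, 16, 28, 36, 48, 62, 65, 80, 85, 96, 107, 117, 124, 127, 151, 154, 162, 163, 180, 183, 194]

Fragment lengths:
  0→7: 7 bp
  7→16: 9 bp
  16→28: 12 bp
  28→36: 8 bp
  36→48: 12 bp
  48→62: 14 bp
  62→65: 3 bp
  65→80: 15 bp
  80→85: 5 bp
  85→96: 11 bp
  96→107: 11 bp
  107→117: 10 bp
  117→124: 7 bp
  124→127: 3 bp
  127→151: 24 bp
  151→154: 3 bp
  154→162: 8 bp
  162→163: 1 bp
  163→180: 17 bp
  180→183: 3 bp
  183→194: 11 bp
  194→0 (wrap): 202-194+0 = 8 bp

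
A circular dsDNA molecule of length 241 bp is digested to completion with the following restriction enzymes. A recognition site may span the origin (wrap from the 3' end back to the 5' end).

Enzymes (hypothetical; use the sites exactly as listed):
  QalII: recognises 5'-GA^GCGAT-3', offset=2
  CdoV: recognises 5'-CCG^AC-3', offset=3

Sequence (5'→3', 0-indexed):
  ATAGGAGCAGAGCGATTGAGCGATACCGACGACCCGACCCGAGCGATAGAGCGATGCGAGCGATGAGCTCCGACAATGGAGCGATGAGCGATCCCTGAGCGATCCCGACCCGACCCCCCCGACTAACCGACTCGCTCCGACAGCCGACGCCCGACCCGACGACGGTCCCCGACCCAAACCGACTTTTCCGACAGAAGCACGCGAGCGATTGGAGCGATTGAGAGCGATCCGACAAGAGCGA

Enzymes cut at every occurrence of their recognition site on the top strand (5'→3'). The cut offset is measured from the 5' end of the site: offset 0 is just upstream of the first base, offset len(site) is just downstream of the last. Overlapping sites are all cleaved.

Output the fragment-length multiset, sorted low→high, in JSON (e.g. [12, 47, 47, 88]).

Site scan:
  QalII (GAGCGAT, off=2): starts [9, 17, 40, 48, 57, 78, 85, 96, 202, 211, 221] → cuts [11, 19, 42, 50, 59, 80, 87, 98, 204, 213, 223]
  CdoV (CCGAC, off=3): starts [25, 33, 69, 104, 109, 118, 126, 136, 143, 150, 155, 168, 178, 187, 228] → cuts [28, 36, 72, 107, 112, 121, 129, 139, 146, 153, 158, 171, 181, 190, 231]

Pooled cuts: [11, 19, 28, 36, 42, 50, 59, 72, 80, 87, 98, 107, 112, 121, 129, 139, 146, 153, 158, 171, 181, 190, 204, 213, 223, 231]

Fragments:
  11→19: 8 bp
  19→28: 9 bp
  28→36: 8 bp
  36→42: 6 bp
  42→50: 8 bp
  50→59: 9 bp
  59→72: 13 bp
  72→80: 8 bp
  80→87: 7 bp
  87→98: 11 bp
  98→107: 9 bp
  107→112: 5 bp
  112→121: 9 bp
  121→129: 8 bp
  129→139: 10 bp
  139→146: 7 bp
  146→153: 7 bp
  153→158: 5 bp
  158→171: 13 bp
  171→181: 10 bp
  181→190: 9 bp
  190→204: 14 bp
  204→213: 9 bp
  213→223: 10 bp
  223→231: 8 bp
  231→11 (wrap): 241-231+11 = 21 bp

[5,5,6,7,7,7,8,8,8,8,8,8,9,9,9,9,9,9,10,10,10,11,13,13,14,21]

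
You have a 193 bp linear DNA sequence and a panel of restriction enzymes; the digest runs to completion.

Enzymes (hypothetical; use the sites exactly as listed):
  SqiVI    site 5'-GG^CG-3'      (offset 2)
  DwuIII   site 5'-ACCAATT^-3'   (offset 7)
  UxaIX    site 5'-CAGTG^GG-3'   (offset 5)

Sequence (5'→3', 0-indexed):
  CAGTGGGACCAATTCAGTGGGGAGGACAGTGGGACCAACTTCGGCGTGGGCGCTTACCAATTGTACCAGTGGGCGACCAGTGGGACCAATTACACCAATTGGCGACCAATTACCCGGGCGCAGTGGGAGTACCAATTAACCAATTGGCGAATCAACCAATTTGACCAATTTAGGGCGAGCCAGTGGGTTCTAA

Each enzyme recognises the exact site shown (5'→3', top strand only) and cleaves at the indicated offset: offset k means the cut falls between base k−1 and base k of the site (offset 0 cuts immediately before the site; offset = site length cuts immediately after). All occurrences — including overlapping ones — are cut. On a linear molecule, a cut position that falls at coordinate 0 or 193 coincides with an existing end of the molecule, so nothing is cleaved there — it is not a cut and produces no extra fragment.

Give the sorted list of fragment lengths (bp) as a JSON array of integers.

Scan for sites:
  SqiVI (GGCG, off=2): starts [42, 48, 71, 100, 116, 145, 173] → cuts [44, 50, 73, 102, 118, 147, 175]
  DwuIII (ACCAATT, off=7): starts [7, 55, 84, 93, 104, 130, 138, 154, 163] → cuts [14, 62, 91, 100, 111, 137, 145, 161, 170]
  UxaIX (CAGTGGG, off=5): starts [0, 14, 26, 66, 77, 120, 180] → cuts [5, 19, 31, 71, 82, 125, 185]

All cut coordinates (distinct, sorted): [5, 14, 19, 31, 44, 50, 62, 71, 73, 82, 91, 100, 102, 111, 118, 125, 137, 145, 147, 161, 170, 175, 185]

Fragment lengths:
  [0,5): 5 bp
  [5,14): 9 bp
  [14,19): 5 bp
  [19,31): 12 bp
  [31,44): 13 bp
  [44,50): 6 bp
  [50,62): 12 bp
  [62,71): 9 bp
  [71,73): 2 bp
  [73,82): 9 bp
  [82,91): 9 bp
  [91,100): 9 bp
  [100,102): 2 bp
  [102,111): 9 bp
  [111,118): 7 bp
  [118,125): 7 bp
  [125,137): 12 bp
  [137,145): 8 bp
  [145,147): 2 bp
  [147,161): 14 bp
  [161,170): 9 bp
  [170,175): 5 bp
  [175,185): 10 bp
  [185,193): 8 bp

[2,2,2,5,5,5,6,7,7,8,8,9,9,9,9,9,9,9,10,12,12,12,13,14]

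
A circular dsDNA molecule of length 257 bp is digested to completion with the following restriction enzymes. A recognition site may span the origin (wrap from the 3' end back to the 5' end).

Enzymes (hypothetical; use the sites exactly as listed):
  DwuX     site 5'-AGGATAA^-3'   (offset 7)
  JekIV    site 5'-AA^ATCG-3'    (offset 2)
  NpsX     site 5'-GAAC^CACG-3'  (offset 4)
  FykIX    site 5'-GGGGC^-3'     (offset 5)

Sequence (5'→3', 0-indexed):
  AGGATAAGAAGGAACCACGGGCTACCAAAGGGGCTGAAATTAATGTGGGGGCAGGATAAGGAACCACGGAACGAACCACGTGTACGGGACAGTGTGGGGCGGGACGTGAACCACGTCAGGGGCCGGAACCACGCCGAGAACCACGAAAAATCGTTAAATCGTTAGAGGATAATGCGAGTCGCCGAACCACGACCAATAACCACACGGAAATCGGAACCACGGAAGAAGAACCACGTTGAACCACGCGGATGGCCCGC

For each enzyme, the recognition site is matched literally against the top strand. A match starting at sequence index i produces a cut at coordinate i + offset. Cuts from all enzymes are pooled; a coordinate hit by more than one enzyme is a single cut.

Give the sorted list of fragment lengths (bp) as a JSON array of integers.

[5,6,7,8,8,8,8,10,11,12,12,12,14,15,15,18,19,22,23,24]

Per-enzyme occurrences:
  DwuX AGGATAA/7: at [0, 52, 165] ⇒ [7, 59, 172]
  JekIV AAATCG/2: at [147, 155, 207] ⇒ [149, 157, 209]
  NpsX GAACCACG/4: at [11, 60, 72, 107, 125, 137, 183, 213, 227, 237] ⇒ [15, 64, 76, 111, 129, 141, 187, 217, 231, 241]
  FykIX GGGGC/5: at [29, 47, 95, 118] ⇒ [34, 52, 100, 123]

All cut coordinates (distinct, sorted): [7, 15, 34, 52, 59, 64, 76, 100, 111, 123, 129, 141, 149, 157, 172, 187, 209, 217, 231, 241]

Fragment lengths:
  7→15: 8 bp
  15→34: 19 bp
  34→52: 18 bp
  52→59: 7 bp
  59→64: 5 bp
  64→76: 12 bp
  76→100: 24 bp
  100→111: 11 bp
  111→123: 12 bp
  123→129: 6 bp
  129→141: 12 bp
  141→149: 8 bp
  149→157: 8 bp
  157→172: 15 bp
  172→187: 15 bp
  187→209: 22 bp
  209→217: 8 bp
  217→231: 14 bp
  231→241: 10 bp
  241→7 (wrap): 257-241+7 = 23 bp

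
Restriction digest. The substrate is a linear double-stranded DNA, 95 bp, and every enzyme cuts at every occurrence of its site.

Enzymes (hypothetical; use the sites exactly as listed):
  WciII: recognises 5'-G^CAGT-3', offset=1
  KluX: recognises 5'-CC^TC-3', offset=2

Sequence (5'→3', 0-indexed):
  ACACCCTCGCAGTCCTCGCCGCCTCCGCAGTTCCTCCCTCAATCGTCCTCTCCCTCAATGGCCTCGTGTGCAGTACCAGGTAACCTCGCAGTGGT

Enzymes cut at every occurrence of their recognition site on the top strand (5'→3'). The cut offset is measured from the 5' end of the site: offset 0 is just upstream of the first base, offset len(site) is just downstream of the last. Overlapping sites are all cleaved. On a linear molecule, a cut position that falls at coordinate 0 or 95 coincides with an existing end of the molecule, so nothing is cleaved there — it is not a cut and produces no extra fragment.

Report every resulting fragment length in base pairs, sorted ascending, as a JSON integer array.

Site scan:
  WciII (GCAGT, off=1): starts [8, 26, 69, 87] → cuts [9, 27, 70, 88]
  KluX (CCTC, off=2): starts [4, 13, 21, 32, 36, 46, 52, 61, 83] → cuts [6, 15, 23, 34, 38, 48, 54, 63, 85]

Pooled cuts: [6, 9, 15, 23, 27, 34, 38, 48, 54, 63, 70, 85, 88]

Fragments:
  [0,6): 6 bp
  [6,9): 3 bp
  [9,15): 6 bp
  [15,23): 8 bp
  [23,27): 4 bp
  [27,34): 7 bp
  [34,38): 4 bp
  [38,48): 10 bp
  [48,54): 6 bp
  [54,63): 9 bp
  [63,70): 7 bp
  [70,85): 15 bp
  [85,88): 3 bp
  [88,95): 7 bp

[3,3,4,4,6,6,6,7,7,7,8,9,10,15]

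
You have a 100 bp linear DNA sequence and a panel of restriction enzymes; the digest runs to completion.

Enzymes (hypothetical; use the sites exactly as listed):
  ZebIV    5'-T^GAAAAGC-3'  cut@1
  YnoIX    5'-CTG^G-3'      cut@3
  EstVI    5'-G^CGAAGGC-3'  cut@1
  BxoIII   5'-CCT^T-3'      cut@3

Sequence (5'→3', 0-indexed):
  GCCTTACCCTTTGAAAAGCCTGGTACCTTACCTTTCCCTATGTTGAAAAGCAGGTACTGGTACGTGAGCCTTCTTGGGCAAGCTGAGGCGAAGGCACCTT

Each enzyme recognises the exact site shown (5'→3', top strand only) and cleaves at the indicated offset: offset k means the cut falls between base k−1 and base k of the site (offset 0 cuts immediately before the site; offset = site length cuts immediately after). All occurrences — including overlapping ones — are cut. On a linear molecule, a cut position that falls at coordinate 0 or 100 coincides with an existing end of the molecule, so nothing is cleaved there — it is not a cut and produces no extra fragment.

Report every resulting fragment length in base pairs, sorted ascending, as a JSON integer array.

[1,2,4,5,6,6,10,11,11,12,15,17]

Per-enzyme occurrences:
  ZebIV (TGAAAAGC, off=1): starts [11, 43] → cuts [12, 44]
  YnoIX (CTGG, off=3): starts [19, 56] → cuts [22, 59]
  EstVI (GCGAAGGC, off=1): starts [87] → cuts [88]
  BxoIII (CCTT, off=3): starts [1, 7, 25, 30, 68, 96] → cuts [4, 10, 28, 33, 71, 99]

Pooled cuts: [4, 10, 12, 22, 28, 33, 44, 59, 71, 88, 99]

Fragment lengths:
  [0,4): 4 bp
  [4,10): 6 bp
  [10,12): 2 bp
  [12,22): 10 bp
  [22,28): 6 bp
  [28,33): 5 bp
  [33,44): 11 bp
  [44,59): 15 bp
  [59,71): 12 bp
  [71,88): 17 bp
  [88,99): 11 bp
  [99,100): 1 bp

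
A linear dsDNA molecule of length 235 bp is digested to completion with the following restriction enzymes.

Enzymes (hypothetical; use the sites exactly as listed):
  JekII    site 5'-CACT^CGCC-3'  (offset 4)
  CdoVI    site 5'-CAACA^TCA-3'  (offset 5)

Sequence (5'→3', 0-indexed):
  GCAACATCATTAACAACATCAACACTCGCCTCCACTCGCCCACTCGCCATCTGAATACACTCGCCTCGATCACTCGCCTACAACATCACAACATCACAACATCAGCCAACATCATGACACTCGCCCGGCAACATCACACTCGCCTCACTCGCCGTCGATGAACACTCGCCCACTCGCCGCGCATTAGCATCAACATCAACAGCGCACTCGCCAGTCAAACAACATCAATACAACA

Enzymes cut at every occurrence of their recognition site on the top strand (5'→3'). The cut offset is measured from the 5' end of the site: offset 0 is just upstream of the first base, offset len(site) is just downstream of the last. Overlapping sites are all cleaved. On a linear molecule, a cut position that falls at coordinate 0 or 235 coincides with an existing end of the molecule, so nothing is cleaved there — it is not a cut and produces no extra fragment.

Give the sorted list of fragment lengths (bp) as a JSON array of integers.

Site scan:
  JekII CACTCGCC/4: at [22, 32, 40, 57, 70, 117, 136, 145, 162, 170, 204] ⇒ [26, 36, 44, 61, 74, 121, 140, 149, 166, 174, 208]
  CdoVI CAACATCA/5: at [1, 13, 80, 88, 96, 106, 128, 190, 219] ⇒ [6, 18, 85, 93, 101, 111, 133, 195, 224]

Pooled cuts: [6, 18, 26, 36, 44, 61, 74, 85, 93, 101, 111, 121, 133, 140, 149, 166, 174, 195, 208, 224]

Fragment lengths:
  [0,6): 6 bp
  [6,18): 12 bp
  [18,26): 8 bp
  [26,36): 10 bp
  [36,44): 8 bp
  [44,61): 17 bp
  [61,74): 13 bp
  [74,85): 11 bp
  [85,93): 8 bp
  [93,101): 8 bp
  [101,111): 10 bp
  [111,121): 10 bp
  [121,133): 12 bp
  [133,140): 7 bp
  [140,149): 9 bp
  [149,166): 17 bp
  [166,174): 8 bp
  [174,195): 21 bp
  [195,208): 13 bp
  [208,224): 16 bp
  [224,235): 11 bp

[6,7,8,8,8,8,8,9,10,10,10,11,11,12,12,13,13,16,17,17,21]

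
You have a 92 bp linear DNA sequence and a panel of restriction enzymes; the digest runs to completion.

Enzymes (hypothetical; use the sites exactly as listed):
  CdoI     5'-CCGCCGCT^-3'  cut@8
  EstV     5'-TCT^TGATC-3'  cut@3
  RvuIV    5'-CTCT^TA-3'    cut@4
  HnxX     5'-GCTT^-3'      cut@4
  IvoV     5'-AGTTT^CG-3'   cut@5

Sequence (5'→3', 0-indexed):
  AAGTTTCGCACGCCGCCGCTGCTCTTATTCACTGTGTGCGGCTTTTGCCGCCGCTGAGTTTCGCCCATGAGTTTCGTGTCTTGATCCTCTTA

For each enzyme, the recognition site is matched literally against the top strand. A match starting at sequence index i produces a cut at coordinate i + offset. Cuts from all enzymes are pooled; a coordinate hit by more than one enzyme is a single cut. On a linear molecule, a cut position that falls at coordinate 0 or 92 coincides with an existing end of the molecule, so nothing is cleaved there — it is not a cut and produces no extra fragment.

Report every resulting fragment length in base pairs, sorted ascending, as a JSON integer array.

Per-enzyme occurrences:
  CdoI CCGCCGCT/8: at [12, 47] ⇒ [20, 55]
  EstV TCTTGATC/3: at [78] ⇒ [81]
  RvuIV CTCTTA/4: at [21, 86] ⇒ [25, 90]
  HnxX GCTT/4: at [40] ⇒ [44]
  IvoV AGTTTCG/5: at [1, 56, 69] ⇒ [6, 61, 74]

All cut coordinates (distinct, sorted): [6, 20, 25, 44, 55, 61, 74, 81, 90]

Fragment lengths:
  [0,6): 6 bp
  [6,20): 14 bp
  [20,25): 5 bp
  [25,44): 19 bp
  [44,55): 11 bp
  [55,61): 6 bp
  [61,74): 13 bp
  [74,81): 7 bp
  [81,90): 9 bp
  [90,92): 2 bp

[2,5,6,6,7,9,11,13,14,19]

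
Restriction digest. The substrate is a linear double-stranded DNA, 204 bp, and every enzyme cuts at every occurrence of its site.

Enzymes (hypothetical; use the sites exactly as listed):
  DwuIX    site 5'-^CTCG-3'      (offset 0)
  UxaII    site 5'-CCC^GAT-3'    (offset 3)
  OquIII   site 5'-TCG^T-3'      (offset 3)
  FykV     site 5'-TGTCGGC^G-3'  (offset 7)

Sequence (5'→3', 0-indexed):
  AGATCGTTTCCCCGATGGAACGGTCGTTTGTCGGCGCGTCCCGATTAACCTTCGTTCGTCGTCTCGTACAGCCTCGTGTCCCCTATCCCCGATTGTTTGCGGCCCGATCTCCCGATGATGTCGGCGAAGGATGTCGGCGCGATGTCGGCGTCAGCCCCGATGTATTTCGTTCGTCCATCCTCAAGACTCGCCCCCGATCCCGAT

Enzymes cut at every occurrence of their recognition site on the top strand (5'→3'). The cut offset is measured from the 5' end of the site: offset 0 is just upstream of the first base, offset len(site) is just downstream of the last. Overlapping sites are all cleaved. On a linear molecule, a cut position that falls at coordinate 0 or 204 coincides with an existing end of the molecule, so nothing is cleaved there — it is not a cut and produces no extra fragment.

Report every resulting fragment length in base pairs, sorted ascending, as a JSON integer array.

Site scan:
  DwuIX (CTCG, off=0): starts [62, 72, 186] → cuts [62, 72, 186]
  UxaII (CCCGAT, off=3): starts [10, 39, 87, 102, 110, 155, 192, 198] → cuts [13, 42, 90, 105, 113, 158, 195, 201]
  OquIII (TCGT, off=3): starts [3, 23, 51, 55, 58, 63, 73, 166, 170] → cuts [6, 26, 54, 58, 61, 66, 76, 169, 173]
  FykV (TGTCGGCG, off=7): starts [28, 118, 131, 142] → cuts [35, 125, 138, 149]

All cut coordinates (distinct, sorted): [6, 13, 26, 35, 42, 54, 58, 61, 62, 66, 72, 76, 90, 105, 113, 125, 138, 149, 158, 169, 173, 186, 195, 201]

Fragments:
  [0,6): 6 bp
  [6,13): 7 bp
  [13,26): 13 bp
  [26,35): 9 bp
  [35,42): 7 bp
  [42,54): 12 bp
  [54,58): 4 bp
  [58,61): 3 bp
  [61,62): 1 bp
  [62,66): 4 bp
  [66,72): 6 bp
  [72,76): 4 bp
  [76,90): 14 bp
  [90,105): 15 bp
  [105,113): 8 bp
  [113,125): 12 bp
  [125,138): 13 bp
  [138,149): 11 bp
  [149,158): 9 bp
  [158,169): 11 bp
  [169,173): 4 bp
  [173,186): 13 bp
  [186,195): 9 bp
  [195,201): 6 bp
  [201,204): 3 bp

[1,3,3,4,4,4,4,6,6,6,7,7,8,9,9,9,11,11,12,12,13,13,13,14,15]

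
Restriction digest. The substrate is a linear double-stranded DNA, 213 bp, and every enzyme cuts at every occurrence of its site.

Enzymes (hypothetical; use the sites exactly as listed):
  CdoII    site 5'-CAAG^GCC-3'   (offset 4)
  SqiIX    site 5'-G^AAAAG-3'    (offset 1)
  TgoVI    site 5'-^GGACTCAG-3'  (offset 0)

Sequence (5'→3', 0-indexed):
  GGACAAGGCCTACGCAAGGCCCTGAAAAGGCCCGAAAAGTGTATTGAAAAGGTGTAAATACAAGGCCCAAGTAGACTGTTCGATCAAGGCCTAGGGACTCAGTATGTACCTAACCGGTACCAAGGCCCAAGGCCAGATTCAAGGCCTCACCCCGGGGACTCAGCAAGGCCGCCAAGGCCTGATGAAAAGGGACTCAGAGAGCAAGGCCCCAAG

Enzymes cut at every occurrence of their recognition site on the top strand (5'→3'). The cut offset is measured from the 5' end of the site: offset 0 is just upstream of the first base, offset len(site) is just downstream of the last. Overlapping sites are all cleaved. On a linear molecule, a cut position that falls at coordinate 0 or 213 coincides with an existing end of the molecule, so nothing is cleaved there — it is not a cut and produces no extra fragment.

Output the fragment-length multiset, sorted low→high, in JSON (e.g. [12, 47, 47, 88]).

[5,6,6,7,7,8,8,9,10,11,12,12,12,12,16,18,24,30]

Site scan:
  CdoII (CAAGGCC, off=4): starts [3, 14, 60, 84, 120, 127, 139, 163, 172, 201] → cuts [7, 18, 64, 88, 124, 131, 143, 167, 176, 205]
  SqiIX (GAAAAG, off=1): starts [23, 33, 45, 183] → cuts [24, 34, 46, 184]
  TgoVI (GGACTCAG, off=0): starts [94, 155, 189] → cuts [94, 155, 189]

Pooled cuts: [7, 18, 24, 34, 46, 64, 88, 94, 124, 131, 143, 155, 167, 176, 184, 189, 205]

Fragments:
  [0,7): 7 bp
  [7,18): 11 bp
  [18,24): 6 bp
  [24,34): 10 bp
  [34,46): 12 bp
  [46,64): 18 bp
  [64,88): 24 bp
  [88,94): 6 bp
  [94,124): 30 bp
  [124,131): 7 bp
  [131,143): 12 bp
  [143,155): 12 bp
  [155,167): 12 bp
  [167,176): 9 bp
  [176,184): 8 bp
  [184,189): 5 bp
  [189,205): 16 bp
  [205,213): 8 bp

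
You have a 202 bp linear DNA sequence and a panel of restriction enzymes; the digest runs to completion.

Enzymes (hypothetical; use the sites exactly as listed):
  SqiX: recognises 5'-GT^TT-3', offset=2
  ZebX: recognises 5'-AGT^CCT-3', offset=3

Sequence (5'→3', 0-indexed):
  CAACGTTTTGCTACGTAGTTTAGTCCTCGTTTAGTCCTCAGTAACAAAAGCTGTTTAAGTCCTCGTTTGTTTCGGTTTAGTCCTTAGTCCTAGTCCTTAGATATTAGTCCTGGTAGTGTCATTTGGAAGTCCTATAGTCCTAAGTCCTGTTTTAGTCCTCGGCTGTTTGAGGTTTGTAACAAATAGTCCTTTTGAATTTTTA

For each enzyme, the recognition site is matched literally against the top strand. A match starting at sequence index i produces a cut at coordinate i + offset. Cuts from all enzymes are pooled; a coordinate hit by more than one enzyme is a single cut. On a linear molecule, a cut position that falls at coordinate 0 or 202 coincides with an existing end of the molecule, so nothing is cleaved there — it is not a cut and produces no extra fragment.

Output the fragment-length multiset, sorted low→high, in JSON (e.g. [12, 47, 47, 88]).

Per-enzyme occurrences:
  SqiX (GTTT, off=2): starts [4, 17, 28, 52, 64, 68, 74, 148, 164, 171] → cuts [6, 19, 30, 54, 66, 70, 76, 150, 166, 173]
  ZebX (AGTCCT, off=3): starts [21, 32, 57, 78, 85, 91, 105, 127, 135, 142, 153, 184] → cuts [24, 35, 60, 81, 88, 94, 108, 130, 138, 145, 156, 187]

All cut coordinates (distinct, sorted): [6, 19, 24, 30, 35, 54, 60, 66, 70, 76, 81, 88, 94, 108, 130, 138, 145, 150, 156, 166, 173, 187]

Fragments:
  [0,6): 6 bp
  [6,19): 13 bp
  [19,24): 5 bp
  [24,30): 6 bp
  [30,35): 5 bp
  [35,54): 19 bp
  [54,60): 6 bp
  [60,66): 6 bp
  [66,70): 4 bp
  [70,76): 6 bp
  [76,81): 5 bp
  [81,88): 7 bp
  [88,94): 6 bp
  [94,108): 14 bp
  [108,130): 22 bp
  [130,138): 8 bp
  [138,145): 7 bp
  [145,150): 5 bp
  [150,156): 6 bp
  [156,166): 10 bp
  [166,173): 7 bp
  [173,187): 14 bp
  [187,202): 15 bp

[4,5,5,5,5,6,6,6,6,6,6,6,7,7,7,8,10,13,14,14,15,19,22]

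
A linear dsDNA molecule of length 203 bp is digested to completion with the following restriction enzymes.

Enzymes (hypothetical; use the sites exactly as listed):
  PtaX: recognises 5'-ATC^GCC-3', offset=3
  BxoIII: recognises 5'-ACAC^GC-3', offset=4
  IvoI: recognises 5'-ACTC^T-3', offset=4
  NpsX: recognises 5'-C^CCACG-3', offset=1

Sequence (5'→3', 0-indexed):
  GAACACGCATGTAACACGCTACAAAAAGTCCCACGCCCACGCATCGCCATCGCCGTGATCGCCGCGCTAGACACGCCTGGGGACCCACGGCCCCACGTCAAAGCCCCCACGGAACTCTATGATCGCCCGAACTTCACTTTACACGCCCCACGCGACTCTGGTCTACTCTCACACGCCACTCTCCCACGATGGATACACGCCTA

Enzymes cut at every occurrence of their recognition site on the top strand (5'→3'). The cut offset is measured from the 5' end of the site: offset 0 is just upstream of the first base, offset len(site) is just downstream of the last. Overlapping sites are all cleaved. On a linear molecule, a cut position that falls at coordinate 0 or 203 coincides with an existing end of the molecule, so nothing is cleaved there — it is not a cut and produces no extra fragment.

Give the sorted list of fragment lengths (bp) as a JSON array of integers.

[2,3,5,6,6,6,6,7,7,8,9,9,10,10,11,11,11,13,14,14,15,20]

Scan for sites:
  PtaX (ATCGCC, off=3): starts [42, 48, 57, 121] → cuts [45, 51, 60, 124]
  BxoIII (ACACGC, off=4): starts [2, 13, 70, 140, 170, 194] → cuts [6, 17, 74, 144, 174, 198]
  IvoI (ACTCT, off=4): starts [113, 154, 164, 177] → cuts [117, 158, 168, 181]
  NpsX (CCCACG, off=1): starts [29, 35, 83, 91, 105, 146, 182] → cuts [30, 36, 84, 92, 106, 147, 183]

Pooled cuts: [6, 17, 30, 36, 45, 51, 60, 74, 84, 92, 106, 117, 124, 144, 147, 158, 168, 174, 181, 183, 198]

Fragments:
  [0,6): 6 bp
  [6,17): 11 bp
  [17,30): 13 bp
  [30,36): 6 bp
  [36,45): 9 bp
  [45,51): 6 bp
  [51,60): 9 bp
  [60,74): 14 bp
  [74,84): 10 bp
  [84,92): 8 bp
  [92,106): 14 bp
  [106,117): 11 bp
  [117,124): 7 bp
  [124,144): 20 bp
  [144,147): 3 bp
  [147,158): 11 bp
  [158,168): 10 bp
  [168,174): 6 bp
  [174,181): 7 bp
  [181,183): 2 bp
  [183,198): 15 bp
  [198,203): 5 bp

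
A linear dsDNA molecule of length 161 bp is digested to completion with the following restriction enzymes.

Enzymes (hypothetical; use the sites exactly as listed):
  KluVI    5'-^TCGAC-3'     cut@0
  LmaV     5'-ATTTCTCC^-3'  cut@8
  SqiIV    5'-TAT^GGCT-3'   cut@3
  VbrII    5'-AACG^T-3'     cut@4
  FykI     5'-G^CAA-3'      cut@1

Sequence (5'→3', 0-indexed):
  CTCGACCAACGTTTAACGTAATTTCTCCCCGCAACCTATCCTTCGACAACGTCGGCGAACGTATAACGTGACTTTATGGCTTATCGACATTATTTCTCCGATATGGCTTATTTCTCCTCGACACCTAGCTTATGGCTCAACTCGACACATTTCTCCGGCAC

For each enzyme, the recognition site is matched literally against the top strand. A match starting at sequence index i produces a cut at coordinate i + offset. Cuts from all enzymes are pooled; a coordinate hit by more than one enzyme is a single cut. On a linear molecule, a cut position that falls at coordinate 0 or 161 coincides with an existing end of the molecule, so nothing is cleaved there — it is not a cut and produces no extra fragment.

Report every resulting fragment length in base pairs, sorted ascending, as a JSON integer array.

[1,3,5,5,6,7,7,8,9,9,10,10,10,11,13,15,16,16]

Site scan:
  KluVI TCGAC/0: at [1, 42, 83, 117, 141] ⇒ [1, 42, 83, 117, 141]
  LmaV ATTTCTCC/8: at [20, 91, 109, 148] ⇒ [28, 99, 117, 156]
  SqiIV TATGGCT/3: at [74, 101, 130] ⇒ [77, 104, 133]
  VbrII AACGT/4: at [7, 14, 47, 57, 64] ⇒ [11, 18, 51, 61, 68]
  FykI GCAA/1: at [30] ⇒ [31]

All cut coordinates (distinct, sorted): [1, 11, 18, 28, 31, 42, 51, 61, 68, 77, 83, 99, 104, 117, 133, 141, 156]

Fragment lengths:
  [0,1): 1 bp
  [1,11): 10 bp
  [11,18): 7 bp
  [18,28): 10 bp
  [28,31): 3 bp
  [31,42): 11 bp
  [42,51): 9 bp
  [51,61): 10 bp
  [61,68): 7 bp
  [68,77): 9 bp
  [77,83): 6 bp
  [83,99): 16 bp
  [99,104): 5 bp
  [104,117): 13 bp
  [117,133): 16 bp
  [133,141): 8 bp
  [141,156): 15 bp
  [156,161): 5 bp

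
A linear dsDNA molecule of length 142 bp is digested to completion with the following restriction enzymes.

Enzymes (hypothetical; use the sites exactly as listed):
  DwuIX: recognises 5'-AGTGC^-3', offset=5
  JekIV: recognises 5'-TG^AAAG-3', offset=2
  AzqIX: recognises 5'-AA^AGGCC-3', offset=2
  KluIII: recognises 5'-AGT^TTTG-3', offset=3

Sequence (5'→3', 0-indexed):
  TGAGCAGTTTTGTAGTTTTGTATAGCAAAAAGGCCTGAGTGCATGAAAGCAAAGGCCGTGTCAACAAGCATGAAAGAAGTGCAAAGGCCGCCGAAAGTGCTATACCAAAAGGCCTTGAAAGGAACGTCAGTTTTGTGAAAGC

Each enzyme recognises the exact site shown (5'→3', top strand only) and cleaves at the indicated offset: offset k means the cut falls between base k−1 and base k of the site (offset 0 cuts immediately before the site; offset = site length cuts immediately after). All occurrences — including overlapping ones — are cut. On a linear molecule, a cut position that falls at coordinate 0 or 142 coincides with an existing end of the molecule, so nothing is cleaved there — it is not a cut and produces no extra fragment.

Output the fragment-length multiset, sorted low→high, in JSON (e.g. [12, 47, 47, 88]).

Site scan:
  DwuIX AGTGC/5: at [37, 77, 95] ⇒ [42, 82, 100]
  JekIV TGAAAG/2: at [43, 70, 115, 135] ⇒ [45, 72, 117, 137]
  AzqIX AAAGGCC/2: at [28, 50, 82, 107] ⇒ [30, 52, 84, 109]
  KluIII AGTTTTG/3: at [5, 13, 128] ⇒ [8, 16, 131]

Pooled cuts: [8, 16, 30, 42, 45, 52, 72, 82, 84, 100, 109, 117, 131, 137]

Fragment lengths:
  [0,8): 8 bp
  [8,16): 8 bp
  [16,30): 14 bp
  [30,42): 12 bp
  [42,45): 3 bp
  [45,52): 7 bp
  [52,72): 20 bp
  [72,82): 10 bp
  [82,84): 2 bp
  [84,100): 16 bp
  [100,109): 9 bp
  [109,117): 8 bp
  [117,131): 14 bp
  [131,137): 6 bp
  [137,142): 5 bp

[2,3,5,6,7,8,8,8,9,10,12,14,14,16,20]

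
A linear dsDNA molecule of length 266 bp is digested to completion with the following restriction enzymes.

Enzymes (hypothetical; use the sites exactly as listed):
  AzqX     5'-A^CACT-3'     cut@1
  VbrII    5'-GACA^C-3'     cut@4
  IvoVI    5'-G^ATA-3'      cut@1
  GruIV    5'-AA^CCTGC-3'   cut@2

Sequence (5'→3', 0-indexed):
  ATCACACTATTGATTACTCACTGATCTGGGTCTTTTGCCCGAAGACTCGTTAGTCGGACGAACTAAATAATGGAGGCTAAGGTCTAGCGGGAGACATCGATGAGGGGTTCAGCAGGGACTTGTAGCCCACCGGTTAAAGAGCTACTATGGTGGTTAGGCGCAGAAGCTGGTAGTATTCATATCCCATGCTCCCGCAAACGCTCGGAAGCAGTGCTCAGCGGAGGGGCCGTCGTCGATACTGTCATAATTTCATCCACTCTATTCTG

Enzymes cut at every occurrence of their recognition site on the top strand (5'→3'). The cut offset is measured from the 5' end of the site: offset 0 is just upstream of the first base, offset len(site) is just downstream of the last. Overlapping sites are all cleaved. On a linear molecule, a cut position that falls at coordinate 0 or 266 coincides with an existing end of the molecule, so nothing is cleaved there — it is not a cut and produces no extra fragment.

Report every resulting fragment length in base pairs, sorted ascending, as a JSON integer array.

Scan for sites:
  AzqX ACACT/1: at [3] ⇒ [4]
  VbrII (GACAC, off=4): no sites
  IvoVI GATA/1: at [234] ⇒ [235]
  GruIV (AACCTGC, off=2): no sites

All cut coordinates (distinct, sorted): [4, 235]

Fragments:
  [0,4): 4 bp
  [4,235): 231 bp
  [235,266): 31 bp

[4,31,231]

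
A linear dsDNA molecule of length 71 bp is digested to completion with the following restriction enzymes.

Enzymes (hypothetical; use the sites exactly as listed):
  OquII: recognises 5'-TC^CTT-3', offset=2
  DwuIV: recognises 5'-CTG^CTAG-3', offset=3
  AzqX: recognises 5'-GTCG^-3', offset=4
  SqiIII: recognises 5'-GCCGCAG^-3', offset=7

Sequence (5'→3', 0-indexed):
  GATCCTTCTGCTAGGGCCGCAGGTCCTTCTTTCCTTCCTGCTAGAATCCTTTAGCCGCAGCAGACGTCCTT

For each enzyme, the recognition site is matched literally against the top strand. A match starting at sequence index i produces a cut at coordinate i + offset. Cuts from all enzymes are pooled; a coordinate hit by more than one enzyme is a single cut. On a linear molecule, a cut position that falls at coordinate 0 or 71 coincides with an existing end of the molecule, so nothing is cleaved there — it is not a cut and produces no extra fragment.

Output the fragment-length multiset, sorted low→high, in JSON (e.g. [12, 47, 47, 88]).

[3,3,4,6,7,8,8,8,12,12]

Site scan:
  OquII (TCCTT, off=2): starts [2, 23, 31, 46, 66] → cuts [4, 25, 33, 48, 68]
  DwuIV (CTGCTAG, off=3): starts [7, 37] → cuts [10, 40]
  AzqX (GTCG, off=4): no sites
  SqiIII (GCCGCAG, off=7): starts [15, 53] → cuts [22, 60]

All cut coordinates (distinct, sorted): [4, 10, 22, 25, 33, 40, 48, 60, 68]

Fragment lengths:
  [0,4): 4 bp
  [4,10): 6 bp
  [10,22): 12 bp
  [22,25): 3 bp
  [25,33): 8 bp
  [33,40): 7 bp
  [40,48): 8 bp
  [48,60): 12 bp
  [60,68): 8 bp
  [68,71): 3 bp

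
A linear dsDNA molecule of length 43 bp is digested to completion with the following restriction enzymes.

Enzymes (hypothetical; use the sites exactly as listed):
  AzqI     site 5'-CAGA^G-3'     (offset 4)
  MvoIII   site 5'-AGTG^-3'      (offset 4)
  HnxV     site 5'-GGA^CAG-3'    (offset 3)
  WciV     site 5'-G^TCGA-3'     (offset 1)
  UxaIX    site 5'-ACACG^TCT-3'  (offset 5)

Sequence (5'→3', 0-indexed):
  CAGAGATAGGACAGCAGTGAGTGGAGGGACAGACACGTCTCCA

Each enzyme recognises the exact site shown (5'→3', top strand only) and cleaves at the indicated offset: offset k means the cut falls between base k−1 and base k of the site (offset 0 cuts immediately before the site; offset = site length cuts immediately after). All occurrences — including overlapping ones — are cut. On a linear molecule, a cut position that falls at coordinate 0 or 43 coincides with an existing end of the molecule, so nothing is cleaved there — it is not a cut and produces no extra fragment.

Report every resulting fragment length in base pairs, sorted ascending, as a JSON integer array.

[4,4,6,6,7,8,8]

Site scan:
  AzqI (CAGAG, off=4): starts [0] → cuts [4]
  MvoIII (AGTG, off=4): starts [15, 19] → cuts [19, 23]
  HnxV (GGACAG, off=3): starts [8, 26] → cuts [11, 29]
  WciV (GTCGA, off=1): no sites
  UxaIX (ACACGTCT, off=5): starts [32] → cuts [37]

Pooled cuts: [4, 11, 19, 23, 29, 37]

Fragments:
  [0,4): 4 bp
  [4,11): 7 bp
  [11,19): 8 bp
  [19,23): 4 bp
  [23,29): 6 bp
  [29,37): 8 bp
  [37,43): 6 bp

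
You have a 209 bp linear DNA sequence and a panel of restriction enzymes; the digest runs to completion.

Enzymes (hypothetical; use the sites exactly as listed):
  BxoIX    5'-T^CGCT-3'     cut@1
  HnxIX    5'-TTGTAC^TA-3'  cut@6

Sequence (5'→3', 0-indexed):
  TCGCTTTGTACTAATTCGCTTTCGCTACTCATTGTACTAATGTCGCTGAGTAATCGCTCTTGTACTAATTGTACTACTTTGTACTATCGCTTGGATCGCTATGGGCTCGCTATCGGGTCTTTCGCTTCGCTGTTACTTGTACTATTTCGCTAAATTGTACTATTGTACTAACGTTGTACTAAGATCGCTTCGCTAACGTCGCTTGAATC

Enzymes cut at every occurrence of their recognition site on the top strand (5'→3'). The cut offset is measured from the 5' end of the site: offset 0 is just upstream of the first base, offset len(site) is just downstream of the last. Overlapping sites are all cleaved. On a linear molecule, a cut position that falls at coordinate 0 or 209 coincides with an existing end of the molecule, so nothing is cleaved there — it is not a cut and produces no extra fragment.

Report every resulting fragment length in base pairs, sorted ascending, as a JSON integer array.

Per-enzyme occurrences:
  BxoIX TCGCT/1: at [0, 15, 21, 42, 53, 86, 95, 106, 121, 126, 146, 184, 189, 198] ⇒ [1, 16, 22, 43, 54, 87, 96, 107, 122, 127, 147, 185, 190, 199]
  HnxIX TTGTACTA/6: at [5, 31, 59, 68, 78, 136, 154, 162, 173] ⇒ [11, 37, 65, 74, 84, 142, 160, 168, 179]

All cut coordinates (distinct, sorted): [1, 11, 16, 22, 37, 43, 54, 65, 74, 84, 87, 96, 107, 122, 127, 142, 147, 160, 168, 179, 185, 190, 199]

Fragment lengths:
  [0,1): 1 bp
  [1,11): 10 bp
  [11,16): 5 bp
  [16,22): 6 bp
  [22,37): 15 bp
  [37,43): 6 bp
  [43,54): 11 bp
  [54,65): 11 bp
  [65,74): 9 bp
  [74,84): 10 bp
  [84,87): 3 bp
  [87,96): 9 bp
  [96,107): 11 bp
  [107,122): 15 bp
  [122,127): 5 bp
  [127,142): 15 bp
  [142,147): 5 bp
  [147,160): 13 bp
  [160,168): 8 bp
  [168,179): 11 bp
  [179,185): 6 bp
  [185,190): 5 bp
  [190,199): 9 bp
  [199,209): 10 bp

[1,3,5,5,5,5,6,6,6,8,9,9,9,10,10,10,11,11,11,11,13,15,15,15]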